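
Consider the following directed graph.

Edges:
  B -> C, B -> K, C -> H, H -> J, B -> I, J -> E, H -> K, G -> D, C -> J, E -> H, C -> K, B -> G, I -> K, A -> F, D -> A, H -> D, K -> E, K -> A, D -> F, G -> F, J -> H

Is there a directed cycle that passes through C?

C lies on a cycle iff there is a path from C back to itself.
Exploring from C, it never reaches itself; equivalently, its strongly connected component is a singleton.

No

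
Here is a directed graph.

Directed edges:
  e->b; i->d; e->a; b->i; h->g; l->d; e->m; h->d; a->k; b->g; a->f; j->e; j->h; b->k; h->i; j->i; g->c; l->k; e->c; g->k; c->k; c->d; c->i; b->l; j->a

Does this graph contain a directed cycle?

No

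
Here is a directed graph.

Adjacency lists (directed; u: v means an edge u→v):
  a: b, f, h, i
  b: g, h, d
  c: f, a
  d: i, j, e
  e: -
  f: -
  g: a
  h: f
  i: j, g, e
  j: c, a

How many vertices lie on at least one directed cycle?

A vertex is on a directed cycle iff it belongs to a strongly connected component of size ≥ 2 (or has a self-loop).
The vertices on cycles are {a, b, c, d, g, i, j} — 7 in total.

7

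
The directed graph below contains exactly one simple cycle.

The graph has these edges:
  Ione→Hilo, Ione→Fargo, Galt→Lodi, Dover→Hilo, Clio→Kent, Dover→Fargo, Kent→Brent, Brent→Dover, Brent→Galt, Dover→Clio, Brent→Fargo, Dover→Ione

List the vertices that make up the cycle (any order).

Clio, Kent, Brent, Dover

DFS with gray/black marking from Brent:
Brent gray
  Galt gray
    Lodi gray
    Lodi black
  Galt black
  Fargo gray
  Fargo black
  Dover gray
    Dover→Fargo: Fargo black — skip
    Ione gray
      Hilo gray
      Hilo black
      Ione→Fargo: Fargo black — skip
    Ione black
    Clio gray
      Kent gray
        Kent→Brent: Brent is gray → back edge
Back edge closes the cycle Brent → Dover → Clio → Kent → Brent; its vertices are {Clio, Kent, Brent, Dover}.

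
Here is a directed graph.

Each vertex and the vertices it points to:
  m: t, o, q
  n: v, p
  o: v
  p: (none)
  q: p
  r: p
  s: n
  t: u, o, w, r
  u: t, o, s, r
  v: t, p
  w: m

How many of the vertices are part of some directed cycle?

8

A vertex is on a directed cycle iff it belongs to a strongly connected component of size ≥ 2 (or has a self-loop).
The vertices on cycles are {m, n, o, s, t, u, v, w} — 8 in total.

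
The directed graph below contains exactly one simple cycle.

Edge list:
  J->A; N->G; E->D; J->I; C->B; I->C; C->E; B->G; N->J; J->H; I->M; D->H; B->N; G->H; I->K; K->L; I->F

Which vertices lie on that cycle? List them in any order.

DFS with gray/black marking from J:
J gray
  I gray
    M gray
    M black
    C gray
      E gray
        D gray
          H gray
          H black
        D black
      E black
      B gray
        N gray
          N→J: J is gray → back edge
Back edge closes the cycle J → I → C → B → N → J; its vertices are {B, C, I, J, N}.

B, C, I, J, N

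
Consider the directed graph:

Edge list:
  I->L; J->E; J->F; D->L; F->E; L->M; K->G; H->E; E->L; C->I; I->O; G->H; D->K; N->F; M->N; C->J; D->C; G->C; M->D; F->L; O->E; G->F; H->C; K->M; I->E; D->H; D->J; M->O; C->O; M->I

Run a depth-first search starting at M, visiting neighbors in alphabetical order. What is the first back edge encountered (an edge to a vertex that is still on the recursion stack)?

L->M

DFS from M (visiting neighbors in alphabetical order); mark gray on enter, black on exit:
M gray
  D gray
    C gray
      I gray
        E gray
          L gray
            L→M: M is gray → back edge
First back edge: L → M.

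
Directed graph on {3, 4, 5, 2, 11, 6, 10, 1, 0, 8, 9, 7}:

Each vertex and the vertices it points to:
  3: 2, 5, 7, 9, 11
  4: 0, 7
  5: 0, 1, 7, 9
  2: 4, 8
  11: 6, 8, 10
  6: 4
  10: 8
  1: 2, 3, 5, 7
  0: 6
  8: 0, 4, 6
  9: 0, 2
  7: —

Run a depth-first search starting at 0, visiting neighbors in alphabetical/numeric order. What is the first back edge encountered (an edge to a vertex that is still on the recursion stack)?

DFS from 0 (visiting neighbors in alphabetical/numeric order); mark gray on enter, black on exit:
0 gray
  6 gray
    4 gray
      4→0: 0 is gray → back edge
First back edge: 4 → 0.

4->0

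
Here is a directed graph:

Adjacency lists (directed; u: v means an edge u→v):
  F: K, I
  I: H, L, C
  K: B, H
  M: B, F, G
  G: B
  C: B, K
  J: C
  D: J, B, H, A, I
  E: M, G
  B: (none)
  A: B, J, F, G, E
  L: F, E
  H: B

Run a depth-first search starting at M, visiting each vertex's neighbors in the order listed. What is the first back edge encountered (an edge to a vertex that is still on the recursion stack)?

DFS from M (visiting each vertex's neighbors in the order listed); mark gray on enter, black on exit:
M gray
  B gray
  B black
  F gray
    K gray
      K→B: B black — skip
      H gray
        H→B: B black — skip
      H black
    K black
    I gray
      I→H: H black — skip
      L gray
        L→F: F is gray → back edge
First back edge: L → F.

L->F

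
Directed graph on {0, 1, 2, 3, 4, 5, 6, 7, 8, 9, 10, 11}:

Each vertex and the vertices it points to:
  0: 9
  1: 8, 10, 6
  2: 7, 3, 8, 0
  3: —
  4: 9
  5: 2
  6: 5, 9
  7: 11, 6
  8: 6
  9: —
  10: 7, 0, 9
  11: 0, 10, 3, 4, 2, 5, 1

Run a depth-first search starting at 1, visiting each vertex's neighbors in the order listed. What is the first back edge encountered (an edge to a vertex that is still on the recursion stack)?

DFS from 1 (visiting each vertex's neighbors in the order listed); mark gray on enter, black on exit:
1 gray
  8 gray
    6 gray
      5 gray
        2 gray
          7 gray
            11 gray
              0 gray
                9 gray
                9 black
              0 black
              10 gray
                10→7: 7 is gray → back edge
First back edge: 10 → 7.

10->7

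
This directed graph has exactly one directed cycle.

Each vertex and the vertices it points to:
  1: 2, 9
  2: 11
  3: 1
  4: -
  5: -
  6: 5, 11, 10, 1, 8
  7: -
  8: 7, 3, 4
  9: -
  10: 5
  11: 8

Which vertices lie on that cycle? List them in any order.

DFS with gray/black marking from 8:
8 gray
  7 gray
  7 black
  3 gray
    1 gray
      2 gray
        11 gray
          11→8: 8 is gray → back edge
Back edge closes the cycle 8 → 3 → 1 → 2 → 11 → 8; its vertices are {1, 2, 3, 8, 11}.

1, 2, 3, 8, 11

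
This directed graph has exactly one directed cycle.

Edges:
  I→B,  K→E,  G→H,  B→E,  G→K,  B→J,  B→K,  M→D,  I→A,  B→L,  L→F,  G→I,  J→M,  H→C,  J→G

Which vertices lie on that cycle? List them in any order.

DFS with gray/black marking from G:
G gray
  H gray
    C gray
    C black
  H black
  K gray
    E gray
    E black
  K black
  I gray
    A gray
    A black
    B gray
      B→E: E black — skip
      B→K: K black — skip
      J gray
        M gray
          D gray
          D black
        M black
        J→G: G is gray → back edge
Back edge closes the cycle G → I → B → J → G; its vertices are {B, G, I, J}.

B, G, I, J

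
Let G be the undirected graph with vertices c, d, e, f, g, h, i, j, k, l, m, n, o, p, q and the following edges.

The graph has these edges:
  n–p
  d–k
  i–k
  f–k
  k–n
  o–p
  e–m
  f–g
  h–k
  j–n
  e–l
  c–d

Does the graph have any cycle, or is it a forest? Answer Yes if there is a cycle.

No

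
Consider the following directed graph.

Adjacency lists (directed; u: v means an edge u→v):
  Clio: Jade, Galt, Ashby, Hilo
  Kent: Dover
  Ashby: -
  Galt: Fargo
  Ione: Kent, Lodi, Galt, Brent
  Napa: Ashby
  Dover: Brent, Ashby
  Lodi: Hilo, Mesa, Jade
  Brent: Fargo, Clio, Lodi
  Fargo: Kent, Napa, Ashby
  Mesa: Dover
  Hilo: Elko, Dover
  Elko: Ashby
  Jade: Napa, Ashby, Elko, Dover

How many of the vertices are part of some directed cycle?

A vertex is on a directed cycle iff it belongs to a strongly connected component of size ≥ 2 (or has a self-loop).
The vertices on cycles are {Clio, Galt, Hilo, Jade, Kent, Lodi, Mesa, Brent, Dover, Fargo} — 10 in total.

10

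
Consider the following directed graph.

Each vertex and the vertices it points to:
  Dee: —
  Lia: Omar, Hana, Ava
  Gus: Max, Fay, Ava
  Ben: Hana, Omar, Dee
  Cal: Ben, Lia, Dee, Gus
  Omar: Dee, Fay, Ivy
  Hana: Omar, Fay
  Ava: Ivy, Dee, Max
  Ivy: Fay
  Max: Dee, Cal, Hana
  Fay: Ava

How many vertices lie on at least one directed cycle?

10

A vertex is on a directed cycle iff it belongs to a strongly connected component of size ≥ 2 (or has a self-loop).
The vertices on cycles are {Ava, Ben, Cal, Fay, Gus, Ivy, Lia, Max, Hana, Omar} — 10 in total.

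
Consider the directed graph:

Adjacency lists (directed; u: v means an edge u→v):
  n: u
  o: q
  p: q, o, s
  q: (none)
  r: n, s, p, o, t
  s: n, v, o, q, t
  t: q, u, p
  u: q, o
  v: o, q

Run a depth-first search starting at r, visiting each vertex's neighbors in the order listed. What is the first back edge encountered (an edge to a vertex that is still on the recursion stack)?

p→s

DFS from r (visiting each vertex's neighbors in the order listed); mark gray on enter, black on exit:
r gray
  n gray
    u gray
      q gray
      q black
      o gray
        o→q: q black — skip
      o black
    u black
  n black
  s gray
    s→n: n black — skip
    v gray
      v→o: o black — skip
      v→q: q black — skip
    v black
    s→o: o black — skip
    s→q: q black — skip
    t gray
      t→q: q black — skip
      t→u: u black — skip
      p gray
        p→q: q black — skip
        p→o: o black — skip
        p→s: s is gray → back edge
First back edge: p → s.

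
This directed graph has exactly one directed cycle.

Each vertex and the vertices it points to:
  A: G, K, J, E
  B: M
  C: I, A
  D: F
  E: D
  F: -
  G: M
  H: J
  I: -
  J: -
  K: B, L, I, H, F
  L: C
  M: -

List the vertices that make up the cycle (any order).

DFS with gray/black marking from A:
A gray
  G gray
    M gray
    M black
  G black
  K gray
    B gray
      B→M: M black — skip
    B black
    L gray
      C gray
        I gray
        I black
        C→A: A is gray → back edge
Back edge closes the cycle A → K → L → C → A; its vertices are {A, C, K, L}.

A, C, K, L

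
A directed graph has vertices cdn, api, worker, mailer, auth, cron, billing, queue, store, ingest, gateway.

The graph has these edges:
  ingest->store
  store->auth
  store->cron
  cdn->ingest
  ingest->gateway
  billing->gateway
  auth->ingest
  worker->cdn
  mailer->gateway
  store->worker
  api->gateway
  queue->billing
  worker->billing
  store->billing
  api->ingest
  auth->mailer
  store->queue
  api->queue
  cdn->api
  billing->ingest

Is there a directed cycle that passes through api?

api is on a cycle iff api can reach itself via ≥1 edge.
api → ingest → store → worker → cdn → api — yes.

Yes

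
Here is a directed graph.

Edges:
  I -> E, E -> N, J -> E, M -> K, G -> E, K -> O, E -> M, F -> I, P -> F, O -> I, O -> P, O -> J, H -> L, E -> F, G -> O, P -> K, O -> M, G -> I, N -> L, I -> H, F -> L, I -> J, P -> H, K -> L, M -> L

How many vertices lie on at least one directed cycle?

A vertex is on a directed cycle iff it belongs to a strongly connected component of size ≥ 2 (or has a self-loop).
The vertices on cycles are {E, F, I, J, K, M, O, P} — 8 in total.

8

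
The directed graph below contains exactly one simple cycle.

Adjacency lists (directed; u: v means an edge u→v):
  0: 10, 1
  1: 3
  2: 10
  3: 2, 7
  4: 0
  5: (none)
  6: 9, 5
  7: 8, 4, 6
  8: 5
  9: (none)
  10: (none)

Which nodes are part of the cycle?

0, 1, 3, 4, 7

DFS with gray/black marking from 1:
1 gray
  3 gray
    2 gray
      10 gray
      10 black
    2 black
    7 gray
      8 gray
        5 gray
        5 black
      8 black
      4 gray
        0 gray
          0→10: 10 black — skip
          0→1: 1 is gray → back edge
Back edge closes the cycle 1 → 3 → 7 → 4 → 0 → 1; its vertices are {0, 1, 3, 4, 7}.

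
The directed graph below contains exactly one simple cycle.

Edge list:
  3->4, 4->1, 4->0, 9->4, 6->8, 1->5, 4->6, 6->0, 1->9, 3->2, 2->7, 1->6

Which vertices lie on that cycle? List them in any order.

1, 4, 9

DFS with gray/black marking from 4:
4 gray
  1 gray
    6 gray
      0 gray
      0 black
      8 gray
      8 black
    6 black
    9 gray
      9→4: 4 is gray → back edge
Back edge closes the cycle 4 → 1 → 9 → 4; its vertices are {1, 4, 9}.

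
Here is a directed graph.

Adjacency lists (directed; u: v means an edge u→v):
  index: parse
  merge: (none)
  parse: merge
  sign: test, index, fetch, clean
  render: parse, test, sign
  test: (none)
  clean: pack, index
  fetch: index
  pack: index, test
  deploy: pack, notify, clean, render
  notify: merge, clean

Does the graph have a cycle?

DFS with white/gray/black marking, starting from notify:
notify gray
  merge gray
  merge black
  clean gray
    pack gray
      index gray
        parse gray
          parse→merge: merge black — skip
        parse black
      index black
      test gray
      test black
    pack black
    clean→index: index black — skip
  clean black
notify black
sign gray
  sign→test: test black — skip
  sign→index: index black — skip
  fetch gray
    fetch→index: index black — skip
  fetch black
  sign→clean: clean black — skip
sign black
render gray
  render→parse: parse black — skip
  render→test: test black — skip
  render→sign: sign black — skip
render black
deploy gray
  deploy→pack: pack black — skip
  deploy→notify: notify black — skip
  deploy→clean: clean black — skip
  deploy→render: render black — skip
deploy black
Every edge goes to a white or black vertex — no back edge, so the graph is acyclic.

No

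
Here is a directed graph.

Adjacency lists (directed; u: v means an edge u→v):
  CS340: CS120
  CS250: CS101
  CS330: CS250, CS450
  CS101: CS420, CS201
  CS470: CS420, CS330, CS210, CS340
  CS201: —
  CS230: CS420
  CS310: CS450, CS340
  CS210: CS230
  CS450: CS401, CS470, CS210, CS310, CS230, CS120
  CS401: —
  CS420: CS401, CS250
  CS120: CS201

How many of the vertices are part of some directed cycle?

7

A vertex is on a directed cycle iff it belongs to a strongly connected component of size ≥ 2 (or has a self-loop).
The vertices on cycles are {CS101, CS250, CS310, CS330, CS420, CS450, CS470} — 7 in total.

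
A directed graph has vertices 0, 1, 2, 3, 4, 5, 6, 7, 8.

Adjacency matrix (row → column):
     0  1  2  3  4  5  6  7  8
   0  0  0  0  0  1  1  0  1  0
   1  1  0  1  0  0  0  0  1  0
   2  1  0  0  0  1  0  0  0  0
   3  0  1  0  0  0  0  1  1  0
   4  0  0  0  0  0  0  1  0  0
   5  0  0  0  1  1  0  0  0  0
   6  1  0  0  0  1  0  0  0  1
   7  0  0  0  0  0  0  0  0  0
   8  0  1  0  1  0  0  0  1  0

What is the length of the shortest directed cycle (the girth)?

2

For each vertex v, BFS finds the shortest path from v back to v.
The shortest such closed walk is 6 → 4 → 6, length 2.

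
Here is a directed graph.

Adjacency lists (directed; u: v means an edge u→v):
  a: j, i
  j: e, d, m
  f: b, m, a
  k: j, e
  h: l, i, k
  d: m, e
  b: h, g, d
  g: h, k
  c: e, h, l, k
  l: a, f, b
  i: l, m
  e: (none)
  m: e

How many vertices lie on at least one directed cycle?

A vertex is on a directed cycle iff it belongs to a strongly connected component of size ≥ 2 (or has a self-loop).
The vertices on cycles are {a, b, f, g, h, i, l} — 7 in total.

7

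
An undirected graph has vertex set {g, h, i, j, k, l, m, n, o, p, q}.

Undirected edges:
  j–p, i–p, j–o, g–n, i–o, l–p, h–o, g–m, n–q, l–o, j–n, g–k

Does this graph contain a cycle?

Yes

DFS, tracking each vertex's parent; an edge to a visited non-parent vertex closes a cycle.
Start from o:
visit o (parent –)
  visit j (parent o)
    visit n (parent j)
      n–j: parent, skip
      visit q (parent n)
        q–n: parent, skip
      visit g (parent n)
        g–n: parent, skip
        visit m (parent g)
          m–g: parent, skip
        visit k (parent g)
          k–g: parent, skip
    visit p (parent j)
      p–j: parent, skip
      visit l (parent p)
        l–p: parent, skip
        l–o: o visited and ≠ parent → cycle
Cycle: o – j – p – l – o.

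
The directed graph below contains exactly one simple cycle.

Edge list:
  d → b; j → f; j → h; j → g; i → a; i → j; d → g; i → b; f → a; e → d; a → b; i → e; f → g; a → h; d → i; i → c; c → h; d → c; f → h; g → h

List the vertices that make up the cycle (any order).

DFS with gray/black marking from d:
d gray
  g gray
    h gray
    h black
  g black
  c gray
    c→h: h black — skip
  c black
  b gray
  b black
  i gray
    i→b: b black — skip
    j gray
      f gray
        f→g: g black — skip
        f→h: h black — skip
        a gray
          a→b: b black — skip
          a→h: h black — skip
        a black
      f black
      j→h: h black — skip
      j→g: g black — skip
    j black
    e gray
      e→d: d is gray → back edge
Back edge closes the cycle d → i → e → d; its vertices are {d, e, i}.

d, e, i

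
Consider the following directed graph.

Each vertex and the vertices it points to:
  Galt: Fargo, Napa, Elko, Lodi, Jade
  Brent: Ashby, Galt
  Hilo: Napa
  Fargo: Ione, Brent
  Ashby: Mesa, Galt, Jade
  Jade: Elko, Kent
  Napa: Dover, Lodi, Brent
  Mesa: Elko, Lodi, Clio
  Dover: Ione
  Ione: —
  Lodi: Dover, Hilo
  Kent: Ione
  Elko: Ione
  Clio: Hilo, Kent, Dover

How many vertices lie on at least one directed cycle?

9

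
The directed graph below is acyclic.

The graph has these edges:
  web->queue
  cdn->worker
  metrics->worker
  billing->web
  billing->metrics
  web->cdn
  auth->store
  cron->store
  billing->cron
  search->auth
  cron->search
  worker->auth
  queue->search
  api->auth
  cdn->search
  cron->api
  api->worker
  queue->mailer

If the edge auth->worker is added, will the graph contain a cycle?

Yes

Adding auth→worker creates a cycle iff worker can already reach auth.
Path from worker: worker → auth.
So worker → … → auth → worker is a cycle.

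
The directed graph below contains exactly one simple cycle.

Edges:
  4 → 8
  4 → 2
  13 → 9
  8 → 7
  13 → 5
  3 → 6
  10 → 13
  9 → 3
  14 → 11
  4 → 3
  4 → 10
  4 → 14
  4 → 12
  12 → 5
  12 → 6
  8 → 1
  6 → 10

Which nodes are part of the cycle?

3, 6, 9, 10, 13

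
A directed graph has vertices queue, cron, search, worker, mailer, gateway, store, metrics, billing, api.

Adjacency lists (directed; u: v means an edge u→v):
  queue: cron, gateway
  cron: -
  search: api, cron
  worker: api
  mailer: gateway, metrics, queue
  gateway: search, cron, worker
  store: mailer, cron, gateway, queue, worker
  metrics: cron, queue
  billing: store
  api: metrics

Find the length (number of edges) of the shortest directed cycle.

For each vertex v, BFS finds the shortest path from v back to v.
The shortest such closed walk is gateway → search → api → metrics → queue → gateway, length 5.

5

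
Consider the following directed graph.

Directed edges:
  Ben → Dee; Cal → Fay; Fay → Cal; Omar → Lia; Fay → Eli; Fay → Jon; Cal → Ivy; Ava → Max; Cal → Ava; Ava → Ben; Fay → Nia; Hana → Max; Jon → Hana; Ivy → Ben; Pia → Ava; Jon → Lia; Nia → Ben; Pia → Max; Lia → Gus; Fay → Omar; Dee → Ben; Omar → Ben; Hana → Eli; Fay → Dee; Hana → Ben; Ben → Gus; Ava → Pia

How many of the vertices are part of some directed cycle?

A vertex is on a directed cycle iff it belongs to a strongly connected component of size ≥ 2 (or has a self-loop).
The vertices on cycles are {Ava, Ben, Cal, Dee, Fay, Pia} — 6 in total.

6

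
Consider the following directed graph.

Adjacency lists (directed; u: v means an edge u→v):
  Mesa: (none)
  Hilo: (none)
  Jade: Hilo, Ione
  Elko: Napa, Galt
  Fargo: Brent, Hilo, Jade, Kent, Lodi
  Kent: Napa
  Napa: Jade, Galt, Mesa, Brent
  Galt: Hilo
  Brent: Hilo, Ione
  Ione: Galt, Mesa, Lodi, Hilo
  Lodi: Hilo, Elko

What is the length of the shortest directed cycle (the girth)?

5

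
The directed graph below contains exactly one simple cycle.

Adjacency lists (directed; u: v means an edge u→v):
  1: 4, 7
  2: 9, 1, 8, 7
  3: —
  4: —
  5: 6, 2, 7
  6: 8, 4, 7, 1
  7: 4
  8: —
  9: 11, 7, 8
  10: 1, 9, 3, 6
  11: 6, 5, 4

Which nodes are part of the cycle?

2, 5, 9, 11

DFS with gray/black marking from 9:
9 gray
  11 gray
    6 gray
      8 gray
      8 black
      4 gray
      4 black
      7 gray
        7→4: 4 black — skip
      7 black
      1 gray
        1→4: 4 black — skip
        1→7: 7 black — skip
      1 black
    6 black
    5 gray
      5→6: 6 black — skip
      2 gray
        2→9: 9 is gray → back edge
Back edge closes the cycle 9 → 11 → 5 → 2 → 9; its vertices are {2, 5, 9, 11}.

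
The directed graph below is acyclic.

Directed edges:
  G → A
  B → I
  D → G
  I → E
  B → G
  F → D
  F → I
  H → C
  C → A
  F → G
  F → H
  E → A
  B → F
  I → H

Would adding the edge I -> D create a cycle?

Adding I→D creates a cycle iff D can already reach I.
Explore from D: no path reaches I. The graph stays acyclic.

No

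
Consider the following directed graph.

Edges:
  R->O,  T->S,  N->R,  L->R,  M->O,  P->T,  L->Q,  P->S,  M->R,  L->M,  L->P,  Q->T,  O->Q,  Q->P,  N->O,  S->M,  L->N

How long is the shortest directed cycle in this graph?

For each vertex v, BFS finds the shortest path from v back to v.
The shortest such closed walk is Q → T → S → M → O → Q, length 5.

5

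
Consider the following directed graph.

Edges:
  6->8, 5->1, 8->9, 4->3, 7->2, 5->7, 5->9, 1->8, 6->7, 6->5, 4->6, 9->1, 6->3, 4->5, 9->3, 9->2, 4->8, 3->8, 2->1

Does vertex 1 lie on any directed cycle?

1 is on a cycle iff 1 can reach itself via ≥1 edge.
1 → 8 → 9 → 1 — yes.

Yes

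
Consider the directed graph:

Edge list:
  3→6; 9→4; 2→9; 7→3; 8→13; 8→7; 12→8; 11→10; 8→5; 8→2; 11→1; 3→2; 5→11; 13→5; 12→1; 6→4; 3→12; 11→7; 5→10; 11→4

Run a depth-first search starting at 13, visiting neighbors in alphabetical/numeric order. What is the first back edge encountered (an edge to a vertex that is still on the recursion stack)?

8->5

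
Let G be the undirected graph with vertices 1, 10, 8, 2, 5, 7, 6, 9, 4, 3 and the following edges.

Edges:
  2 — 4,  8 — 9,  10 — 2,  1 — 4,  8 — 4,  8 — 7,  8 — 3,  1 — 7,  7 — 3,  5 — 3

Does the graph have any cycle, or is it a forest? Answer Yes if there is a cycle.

Yes

DFS, tracking each vertex's parent; an edge to a visited non-parent vertex closes a cycle.
Start from 1:
visit 1 (parent –)
  visit 7 (parent 1)
    visit 8 (parent 7)
      visit 4 (parent 8)
        4–1: 1 visited and ≠ parent → cycle
Cycle: 1 – 7 – 8 – 4 – 1.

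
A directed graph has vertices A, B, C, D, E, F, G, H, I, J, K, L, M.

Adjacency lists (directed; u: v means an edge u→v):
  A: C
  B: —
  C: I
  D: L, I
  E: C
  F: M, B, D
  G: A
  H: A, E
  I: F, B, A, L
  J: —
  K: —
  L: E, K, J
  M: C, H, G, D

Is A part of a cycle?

A is on a cycle iff A can reach itself via ≥1 edge.
A → C → I → A — yes.

Yes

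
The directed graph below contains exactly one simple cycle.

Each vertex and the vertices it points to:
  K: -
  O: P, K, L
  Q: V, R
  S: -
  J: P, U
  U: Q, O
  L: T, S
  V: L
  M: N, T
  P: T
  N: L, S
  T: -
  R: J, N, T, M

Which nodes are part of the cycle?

J, Q, R, U

DFS with gray/black marking from Q:
Q gray
  V gray
    L gray
      T gray
      T black
      S gray
      S black
    L black
  V black
  R gray
    J gray
      P gray
        P→T: T black — skip
      P black
      U gray
        U→Q: Q is gray → back edge
Back edge closes the cycle Q → R → J → U → Q; its vertices are {J, Q, R, U}.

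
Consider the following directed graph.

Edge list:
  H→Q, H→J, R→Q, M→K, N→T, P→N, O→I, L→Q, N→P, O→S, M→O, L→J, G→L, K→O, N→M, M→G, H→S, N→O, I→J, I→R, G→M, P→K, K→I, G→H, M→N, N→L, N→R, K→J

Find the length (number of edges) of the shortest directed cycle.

2

For each vertex v, BFS finds the shortest path from v back to v.
The shortest such closed walk is M → G → M, length 2.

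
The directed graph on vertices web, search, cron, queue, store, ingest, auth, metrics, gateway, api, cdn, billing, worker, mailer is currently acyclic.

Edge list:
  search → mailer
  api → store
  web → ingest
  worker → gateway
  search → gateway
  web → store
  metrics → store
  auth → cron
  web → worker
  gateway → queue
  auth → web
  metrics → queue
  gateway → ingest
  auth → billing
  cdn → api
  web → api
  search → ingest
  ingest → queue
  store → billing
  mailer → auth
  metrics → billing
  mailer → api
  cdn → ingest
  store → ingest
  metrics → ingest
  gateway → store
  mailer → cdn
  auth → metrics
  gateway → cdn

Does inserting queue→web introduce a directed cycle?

Yes

Adding queue→web creates a cycle iff web can already reach queue.
Path from web: web → ingest → queue.
So web → … → queue → web is a cycle.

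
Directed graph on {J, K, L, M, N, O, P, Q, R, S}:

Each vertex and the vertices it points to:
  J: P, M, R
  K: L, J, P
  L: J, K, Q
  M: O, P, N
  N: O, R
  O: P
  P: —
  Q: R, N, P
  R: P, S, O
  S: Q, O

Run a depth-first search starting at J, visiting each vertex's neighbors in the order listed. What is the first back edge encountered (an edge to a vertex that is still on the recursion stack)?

DFS from J (visiting each vertex's neighbors in the order listed); mark gray on enter, black on exit:
J gray
  P gray
  P black
  M gray
    O gray
      O→P: P black — skip
    O black
    M→P: P black — skip
    N gray
      N→O: O black — skip
      R gray
        R→P: P black — skip
        S gray
          Q gray
            Q→R: R is gray → back edge
First back edge: Q → R.

Q->R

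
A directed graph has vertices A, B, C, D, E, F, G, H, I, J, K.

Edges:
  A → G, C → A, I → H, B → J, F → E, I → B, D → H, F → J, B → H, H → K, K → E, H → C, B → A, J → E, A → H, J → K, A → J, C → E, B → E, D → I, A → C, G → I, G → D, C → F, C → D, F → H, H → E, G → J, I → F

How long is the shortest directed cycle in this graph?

2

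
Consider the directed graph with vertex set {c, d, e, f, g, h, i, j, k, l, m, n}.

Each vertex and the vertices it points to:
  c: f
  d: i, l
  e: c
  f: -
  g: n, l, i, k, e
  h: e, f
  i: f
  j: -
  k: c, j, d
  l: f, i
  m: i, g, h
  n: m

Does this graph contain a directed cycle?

Yes

DFS with white/gray/black marking, starting from l:
l gray
  f gray
  f black
  i gray
    i→f: f black — skip
  i black
l black
c gray
  c→f: f black — skip
c black
d gray
  d→i: i black — skip
  d→l: l black — skip
d black
e gray
  e→c: c black — skip
e black
g gray
  n gray
    m gray
      m→i: i black — skip
      m→g: g is gray → back edge
Back edge found, so a cycle exists: g → n → m → g.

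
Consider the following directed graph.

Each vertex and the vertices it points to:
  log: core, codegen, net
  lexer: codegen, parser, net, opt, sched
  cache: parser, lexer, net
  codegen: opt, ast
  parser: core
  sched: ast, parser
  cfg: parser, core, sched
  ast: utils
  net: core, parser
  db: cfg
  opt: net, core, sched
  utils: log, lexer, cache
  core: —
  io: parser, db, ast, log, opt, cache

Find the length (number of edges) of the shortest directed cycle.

4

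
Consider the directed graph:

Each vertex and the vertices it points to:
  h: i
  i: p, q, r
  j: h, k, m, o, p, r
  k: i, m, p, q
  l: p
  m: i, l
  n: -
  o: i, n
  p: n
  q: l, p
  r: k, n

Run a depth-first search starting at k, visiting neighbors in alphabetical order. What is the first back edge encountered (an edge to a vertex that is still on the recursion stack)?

r→k

DFS from k (visiting neighbors in alphabetical order); mark gray on enter, black on exit:
k gray
  i gray
    p gray
      n gray
      n black
    p black
    q gray
      l gray
        l→p: p black — skip
      l black
      q→p: p black — skip
    q black
    r gray
      r→k: k is gray → back edge
First back edge: r → k.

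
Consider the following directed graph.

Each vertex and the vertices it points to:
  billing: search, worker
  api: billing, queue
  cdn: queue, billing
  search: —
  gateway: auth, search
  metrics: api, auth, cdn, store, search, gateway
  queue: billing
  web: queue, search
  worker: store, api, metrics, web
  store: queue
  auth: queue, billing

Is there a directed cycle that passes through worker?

worker is on a cycle iff worker can reach itself via ≥1 edge.
worker → api → billing → worker — yes.

Yes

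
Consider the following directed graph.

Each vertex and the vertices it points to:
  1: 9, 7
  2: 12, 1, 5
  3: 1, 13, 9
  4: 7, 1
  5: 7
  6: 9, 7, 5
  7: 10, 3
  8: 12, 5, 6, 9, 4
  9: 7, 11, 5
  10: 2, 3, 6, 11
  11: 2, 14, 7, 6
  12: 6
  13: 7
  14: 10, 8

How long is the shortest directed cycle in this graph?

For each vertex v, BFS finds the shortest path from v back to v.
The shortest such closed walk is 11 → 6 → 9 → 11, length 3.

3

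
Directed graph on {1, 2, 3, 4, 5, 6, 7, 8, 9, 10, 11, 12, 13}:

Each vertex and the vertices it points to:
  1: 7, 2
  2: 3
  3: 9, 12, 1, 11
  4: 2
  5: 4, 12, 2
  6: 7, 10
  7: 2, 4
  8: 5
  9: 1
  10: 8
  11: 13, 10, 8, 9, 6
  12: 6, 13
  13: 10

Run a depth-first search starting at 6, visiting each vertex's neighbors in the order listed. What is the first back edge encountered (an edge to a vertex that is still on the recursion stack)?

DFS from 6 (visiting each vertex's neighbors in the order listed); mark gray on enter, black on exit:
6 gray
  7 gray
    2 gray
      3 gray
        9 gray
          1 gray
            1→7: 7 is gray → back edge
First back edge: 1 → 7.

1→7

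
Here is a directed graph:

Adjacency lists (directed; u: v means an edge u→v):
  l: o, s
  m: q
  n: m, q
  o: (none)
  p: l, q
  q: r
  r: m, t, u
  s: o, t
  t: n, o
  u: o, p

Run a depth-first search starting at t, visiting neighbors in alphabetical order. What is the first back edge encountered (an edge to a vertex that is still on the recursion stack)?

DFS from t (visiting neighbors in alphabetical order); mark gray on enter, black on exit:
t gray
  n gray
    m gray
      q gray
        r gray
          r→m: m is gray → back edge
First back edge: r → m.

r->m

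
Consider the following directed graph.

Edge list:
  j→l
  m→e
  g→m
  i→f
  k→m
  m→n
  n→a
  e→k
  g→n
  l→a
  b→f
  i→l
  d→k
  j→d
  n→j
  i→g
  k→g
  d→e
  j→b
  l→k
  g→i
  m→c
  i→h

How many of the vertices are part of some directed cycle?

9

A vertex is on a directed cycle iff it belongs to a strongly connected component of size ≥ 2 (or has a self-loop).
The vertices on cycles are {d, e, g, i, j, k, l, m, n} — 9 in total.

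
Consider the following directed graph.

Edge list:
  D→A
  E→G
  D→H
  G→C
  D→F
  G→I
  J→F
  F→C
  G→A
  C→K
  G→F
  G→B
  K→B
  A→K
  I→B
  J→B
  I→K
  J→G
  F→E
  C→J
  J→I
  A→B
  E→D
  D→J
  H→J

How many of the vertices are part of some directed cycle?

7

A vertex is on a directed cycle iff it belongs to a strongly connected component of size ≥ 2 (or has a self-loop).
The vertices on cycles are {C, D, E, F, G, H, J} — 7 in total.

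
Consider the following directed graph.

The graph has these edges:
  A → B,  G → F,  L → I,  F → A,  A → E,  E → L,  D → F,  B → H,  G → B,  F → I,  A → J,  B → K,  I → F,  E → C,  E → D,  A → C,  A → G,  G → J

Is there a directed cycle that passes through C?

No

C lies on a cycle iff there is a path from C back to itself.
Exploring from C, it never reaches itself; equivalently, its strongly connected component is a singleton.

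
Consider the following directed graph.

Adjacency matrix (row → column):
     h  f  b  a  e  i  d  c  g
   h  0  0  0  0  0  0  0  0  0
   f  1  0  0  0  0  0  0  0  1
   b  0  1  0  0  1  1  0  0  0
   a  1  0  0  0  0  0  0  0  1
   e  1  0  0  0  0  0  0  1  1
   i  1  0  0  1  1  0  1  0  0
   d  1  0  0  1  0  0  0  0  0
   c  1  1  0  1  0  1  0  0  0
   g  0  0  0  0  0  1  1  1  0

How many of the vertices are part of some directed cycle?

A vertex is on a directed cycle iff it belongs to a strongly connected component of size ≥ 2 (or has a self-loop).
The vertices on cycles are {a, c, d, e, f, g, i} — 7 in total.

7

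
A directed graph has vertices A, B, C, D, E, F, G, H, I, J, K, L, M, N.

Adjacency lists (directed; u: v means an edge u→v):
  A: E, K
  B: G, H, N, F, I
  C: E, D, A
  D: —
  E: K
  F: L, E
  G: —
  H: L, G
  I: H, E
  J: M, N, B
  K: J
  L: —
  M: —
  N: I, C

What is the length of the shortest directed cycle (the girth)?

5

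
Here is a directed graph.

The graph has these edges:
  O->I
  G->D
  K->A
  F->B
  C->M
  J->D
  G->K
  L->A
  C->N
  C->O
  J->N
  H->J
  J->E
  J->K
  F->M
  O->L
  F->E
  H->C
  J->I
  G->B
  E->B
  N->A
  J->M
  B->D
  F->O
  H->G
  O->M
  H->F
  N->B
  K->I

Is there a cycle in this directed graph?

DFS with white/gray/black marking, starting from B:
B gray
  D gray
  D black
B black
M gray
M black
I gray
I black
O gray
  O→M: M black — skip
  L gray
    A gray
    A black
  L black
  O→I: I black — skip
O black
K gray
  K→I: I black — skip
  K→A: A black — skip
K black
G gray
  G→B: B black — skip
  G→K: K black — skip
  G→D: D black — skip
G black
E gray
  E→B: B black — skip
E black
H gray
  H→G: G black — skip
  C gray
    N gray
      N→A: A black — skip
      N→B: B black — skip
    N black
    C→O: O black — skip
    C→M: M black — skip
  C black
  F gray
    F→O: O black — skip
    F→E: E black — skip
    F→B: B black — skip
    F→M: M black — skip
  F black
  J gray
    J→D: D black — skip
    J→E: E black — skip
    J→K: K black — skip
    J→M: M black — skip
    J→N: N black — skip
    J→I: I black — skip
  J black
H black
Every edge goes to a white or black vertex — no back edge, so the graph is acyclic.

No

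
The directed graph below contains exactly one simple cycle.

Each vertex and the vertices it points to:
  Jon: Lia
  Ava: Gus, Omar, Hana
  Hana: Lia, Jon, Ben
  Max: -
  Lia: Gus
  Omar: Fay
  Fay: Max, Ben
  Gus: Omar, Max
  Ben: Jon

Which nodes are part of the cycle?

DFS with gray/black marking from Gus:
Gus gray
  Omar gray
    Fay gray
      Max gray
      Max black
      Ben gray
        Jon gray
          Lia gray
            Lia→Gus: Gus is gray → back edge
Back edge closes the cycle Gus → Omar → Fay → Ben → Jon → Lia → Gus; its vertices are {Ben, Fay, Gus, Jon, Lia, Omar}.

Ben, Fay, Gus, Jon, Lia, Omar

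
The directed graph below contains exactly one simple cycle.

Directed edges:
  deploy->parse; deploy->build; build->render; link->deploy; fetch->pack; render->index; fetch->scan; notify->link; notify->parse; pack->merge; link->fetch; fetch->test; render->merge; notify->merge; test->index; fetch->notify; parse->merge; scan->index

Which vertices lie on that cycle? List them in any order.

DFS with gray/black marking from notify:
notify gray
  link gray
    deploy gray
      parse gray
        merge gray
        merge black
      parse black
      build gray
        render gray
          index gray
          index black
          render→merge: merge black — skip
        render black
      build black
    deploy black
    fetch gray
      fetch→notify: notify is gray → back edge
Back edge closes the cycle notify → link → fetch → notify; its vertices are {link, fetch, notify}.

link, fetch, notify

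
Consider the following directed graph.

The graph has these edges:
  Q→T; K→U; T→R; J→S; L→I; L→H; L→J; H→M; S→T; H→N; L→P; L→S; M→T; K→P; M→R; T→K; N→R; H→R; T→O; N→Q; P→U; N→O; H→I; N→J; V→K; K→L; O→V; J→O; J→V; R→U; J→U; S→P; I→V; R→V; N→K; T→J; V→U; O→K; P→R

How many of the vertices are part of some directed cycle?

14

A vertex is on a directed cycle iff it belongs to a strongly connected component of size ≥ 2 (or has a self-loop).
The vertices on cycles are {H, I, J, K, L, M, N, O, P, Q, R, S, T, V} — 14 in total.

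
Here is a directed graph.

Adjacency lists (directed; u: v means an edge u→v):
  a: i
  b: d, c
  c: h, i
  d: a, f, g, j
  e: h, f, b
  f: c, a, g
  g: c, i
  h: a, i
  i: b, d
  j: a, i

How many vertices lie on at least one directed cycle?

9

A vertex is on a directed cycle iff it belongs to a strongly connected component of size ≥ 2 (or has a self-loop).
The vertices on cycles are {a, b, c, d, f, g, h, i, j} — 9 in total.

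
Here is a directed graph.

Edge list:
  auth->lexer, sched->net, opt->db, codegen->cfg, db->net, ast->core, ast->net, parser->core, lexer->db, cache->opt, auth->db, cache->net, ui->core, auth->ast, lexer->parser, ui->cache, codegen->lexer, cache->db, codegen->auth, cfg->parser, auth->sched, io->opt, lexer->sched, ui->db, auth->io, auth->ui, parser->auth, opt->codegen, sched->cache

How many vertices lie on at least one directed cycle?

10

A vertex is on a directed cycle iff it belongs to a strongly connected component of size ≥ 2 (or has a self-loop).
The vertices on cycles are {io, ui, cfg, opt, auth, cache, lexer, sched, parser, codegen} — 10 in total.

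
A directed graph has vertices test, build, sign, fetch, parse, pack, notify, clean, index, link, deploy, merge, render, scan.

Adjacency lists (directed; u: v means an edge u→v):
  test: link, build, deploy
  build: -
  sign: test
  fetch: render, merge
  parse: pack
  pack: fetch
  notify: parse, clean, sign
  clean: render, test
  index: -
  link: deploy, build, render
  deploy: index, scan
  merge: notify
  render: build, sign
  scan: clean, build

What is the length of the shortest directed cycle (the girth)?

For each vertex v, BFS finds the shortest path from v back to v.
The shortest such closed walk is sign → test → link → render → sign, length 4.

4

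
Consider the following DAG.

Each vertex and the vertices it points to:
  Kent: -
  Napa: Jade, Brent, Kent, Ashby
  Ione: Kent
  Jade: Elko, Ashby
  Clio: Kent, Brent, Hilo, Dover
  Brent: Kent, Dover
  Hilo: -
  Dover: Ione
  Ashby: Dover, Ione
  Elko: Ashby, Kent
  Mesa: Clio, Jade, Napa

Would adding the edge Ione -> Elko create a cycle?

Yes

Adding Ione→Elko creates a cycle iff Elko can already reach Ione.
Path from Elko: Elko → Ashby → Ione.
So Elko → … → Ione → Elko is a cycle.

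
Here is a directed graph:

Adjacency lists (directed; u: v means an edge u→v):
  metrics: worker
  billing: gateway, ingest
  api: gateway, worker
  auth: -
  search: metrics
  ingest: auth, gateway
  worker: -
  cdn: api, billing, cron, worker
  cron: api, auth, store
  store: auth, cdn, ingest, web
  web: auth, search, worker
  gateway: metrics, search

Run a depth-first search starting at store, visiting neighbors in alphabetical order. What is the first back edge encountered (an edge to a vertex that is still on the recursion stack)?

cron->store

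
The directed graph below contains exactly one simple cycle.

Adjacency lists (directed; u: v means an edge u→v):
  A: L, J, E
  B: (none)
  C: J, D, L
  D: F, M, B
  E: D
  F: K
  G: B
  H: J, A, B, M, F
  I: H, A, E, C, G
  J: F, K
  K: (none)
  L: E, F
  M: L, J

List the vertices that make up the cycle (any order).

DFS with gray/black marking from L:
L gray
  E gray
    D gray
      F gray
        K gray
        K black
      F black
      M gray
        M→L: L is gray → back edge
Back edge closes the cycle L → E → D → M → L; its vertices are {D, E, L, M}.

D, E, L, M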